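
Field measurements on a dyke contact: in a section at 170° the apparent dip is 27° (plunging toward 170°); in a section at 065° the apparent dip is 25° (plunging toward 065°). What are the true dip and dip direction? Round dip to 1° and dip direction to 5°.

true dip 39°, dip direction 120°

The two traces are lines in the plane: v₁ = (sin 170°·cos 27°, cos 170°·cos 27°, −sin 27°), v₂ = (sin 65°·cos 25°, cos 65°·cos 25°, −sin 25°).
Cross product v₁ × v₂ gives the pole to the plane: n ∝ (0.545, -0.308, 0.780).
True dip = arccos(n_z / |n|) = arccos(0.7801) = 38.7°.
Dip direction = atan2(0.545, -0.308) = 119° (azimuth of n's horizontal projection).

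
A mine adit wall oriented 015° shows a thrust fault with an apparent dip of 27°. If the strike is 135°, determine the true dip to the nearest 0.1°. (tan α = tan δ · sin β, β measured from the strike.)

β = acute angle between strike 135° and section 015° = 60°.
tan δ = tan α / sin β = tan 27° / sin 60° = 0.5095 / 0.8660 = 0.5883
δ = arctan(0.5883) = 30.47°

30.5°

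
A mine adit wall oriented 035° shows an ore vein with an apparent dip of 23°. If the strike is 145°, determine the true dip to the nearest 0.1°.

24.3°

β = acute angle between strike 145° and section 035° = 70°.
tan(true dip) = tan 23° / sin 70° = 0.4517
true dip = arctan 0.4517 = 24.31°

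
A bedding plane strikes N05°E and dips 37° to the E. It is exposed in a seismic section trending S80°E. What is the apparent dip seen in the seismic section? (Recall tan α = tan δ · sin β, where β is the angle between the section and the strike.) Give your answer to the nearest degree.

37°

The strike is N05°E and the section trends S80°E; the acute angle between them is β = 85°.
tan α = tan 37° × sin 85° = 0.7536 × 0.9962 = 0.7507
α = arctan(0.7507) = 36.90°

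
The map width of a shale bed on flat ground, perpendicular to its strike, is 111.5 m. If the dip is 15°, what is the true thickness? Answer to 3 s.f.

28.9 m

True thickness t = w · sin(dip) = 111.5 × sin 15°
t = 111.5 × 0.2588 = 28.858 m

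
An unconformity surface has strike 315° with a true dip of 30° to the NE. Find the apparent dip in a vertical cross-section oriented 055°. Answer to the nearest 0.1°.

The section lies 80° from the strike.
tan(apparent dip) = tan 30° · sin 80° = 0.5686
apparent dip = arctan 0.5686 = 29.62°

29.6°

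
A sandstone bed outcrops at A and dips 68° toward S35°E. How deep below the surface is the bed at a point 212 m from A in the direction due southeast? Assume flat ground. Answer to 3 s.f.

The hole lies 10° from the dip direction, so the down-dip offset is 212 × cos 10° = 208.78 m.
Depth = down-dip offset × tan(dip) = 208.78 × tan 68° = 208.78 × 2.4751
Depth = 516.75 m

517 m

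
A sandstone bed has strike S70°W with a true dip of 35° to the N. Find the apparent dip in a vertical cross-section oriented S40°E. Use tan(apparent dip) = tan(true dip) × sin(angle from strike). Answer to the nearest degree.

33°

Angle between strike (S70°W) and section (S40°E): β = 70°.
tan(apparent dip) = tan 35° · sin 70° = 0.6580
α = arctan(0.6580) = 33.34°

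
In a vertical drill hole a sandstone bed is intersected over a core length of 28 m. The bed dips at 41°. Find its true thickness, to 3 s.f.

21.1 m

True thickness t = h · cos(dip) = 28 × cos 41°
t = 28 × 0.7547 = 21.132 m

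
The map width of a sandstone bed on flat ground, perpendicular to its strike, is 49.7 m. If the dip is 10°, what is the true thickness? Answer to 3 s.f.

8.63 m

True thickness t = w · sin(dip) = 49.7 × sin 10°
t = 49.7 × 0.1736 = 8.630 m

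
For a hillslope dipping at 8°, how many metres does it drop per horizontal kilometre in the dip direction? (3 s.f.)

drop per km = 1000 × tan 8° = 1000 × 0.1405

141 m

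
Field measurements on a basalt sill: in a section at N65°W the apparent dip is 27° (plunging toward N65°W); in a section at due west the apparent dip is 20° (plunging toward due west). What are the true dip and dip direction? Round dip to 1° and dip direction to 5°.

Represent each trace as a vector plunging at its apparent dip toward its trend (east-north-up frame): v₁ = (-0.808, 0.377, -0.454), v₂ = (-0.940, -0.000, -0.342).
Cross product v₁ × v₂ gives the pole to the plane: n ∝ (-0.129, 0.150, 0.354).
tan δ = √(n_x²+n_y²)/n_z = 0.198/0.354, so δ = 29.2°.
Dip direction = azimuth of (n_x, n_y) = atan2(-0.129, 0.150) = 319°.

true dip 29°, dip direction 320°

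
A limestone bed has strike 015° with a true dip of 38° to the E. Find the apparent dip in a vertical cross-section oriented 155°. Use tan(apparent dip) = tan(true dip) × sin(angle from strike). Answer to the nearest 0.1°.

26.7°

The section lies 40° from the strike.
tan α = tan 38° × sin 40° = 0.7813 × 0.6428 = 0.5022
α = arctan(0.5022) = 26.67°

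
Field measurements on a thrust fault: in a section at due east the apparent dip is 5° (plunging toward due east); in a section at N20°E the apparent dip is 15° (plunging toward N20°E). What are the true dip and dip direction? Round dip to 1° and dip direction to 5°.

Represent each trace as a vector plunging at its apparent dip toward its trend (east-north-up frame): v₁ = (0.996, 0.000, -0.087), v₂ = (0.330, 0.908, -0.259).
The plane normal is n = v₁ × v₂ ∝ (0.079, 0.229, 0.904).
tan δ = √(n_x²+n_y²)/n_z = 0.242/0.904, so δ = 15.0°.
The horizontal component of n points toward azimuth atan2(n_x, n_y) = 19°, the dip direction.

true dip 15°, dip direction 020°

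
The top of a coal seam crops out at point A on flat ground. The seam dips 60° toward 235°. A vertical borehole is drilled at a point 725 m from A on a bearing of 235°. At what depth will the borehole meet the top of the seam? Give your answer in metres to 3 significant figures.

1260 m

The hole is directly down-dip from the outcrop, so the down-dip offset is 725 m.
Depth = down-dip offset × tan(dip) = 725.00 × tan 60° = 725.00 × 1.7321
Depth = 1255.74 m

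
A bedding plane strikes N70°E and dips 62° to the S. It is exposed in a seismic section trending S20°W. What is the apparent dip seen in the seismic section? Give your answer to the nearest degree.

55°

Angle between strike (N70°E) and section (S20°W): β = 50°.
tan α = tan 62° × sin 50° = 1.8807 × 0.7660 = 1.4407
apparent dip = arctan 1.4407 = 55.24°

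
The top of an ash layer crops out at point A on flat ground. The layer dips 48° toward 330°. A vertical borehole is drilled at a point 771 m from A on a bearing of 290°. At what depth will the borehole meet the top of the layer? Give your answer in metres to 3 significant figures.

The hole lies 40° from the dip direction, so the down-dip offset is 771 × cos 40° = 590.62 m.
Depth = down-dip offset × tan(dip) = 590.62 × tan 48° = 590.62 × 1.1106
Depth = 655.95 m

656 m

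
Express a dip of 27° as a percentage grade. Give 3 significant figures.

grade % = 100 × tan 27° = 100 × 0.5095

51.0%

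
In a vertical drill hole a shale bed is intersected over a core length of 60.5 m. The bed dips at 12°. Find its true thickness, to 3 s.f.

59.2 m

True thickness t = h · cos(dip) = 60.5 × cos 12°
t = 60.5 × 0.9781 = 59.178 m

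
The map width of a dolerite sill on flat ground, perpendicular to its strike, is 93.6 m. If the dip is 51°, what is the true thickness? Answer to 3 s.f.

True thickness t = w · sin(dip) = 93.6 × sin 51°
t = 93.6 × 0.7771 = 72.741 m

72.7 m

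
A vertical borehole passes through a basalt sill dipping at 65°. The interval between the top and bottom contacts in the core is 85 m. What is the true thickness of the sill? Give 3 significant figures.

True thickness t = h · cos(dip) = 85 × cos 65°
t = 85 × 0.4226 = 35.923 m

35.9 m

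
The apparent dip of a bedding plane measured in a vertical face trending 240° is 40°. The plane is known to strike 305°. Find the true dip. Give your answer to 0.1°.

42.8°

The section is 65° from the strike.
tan(true dip) = tan 40° / sin 65° = 0.9258
true dip = arctan 0.9258 = 42.79°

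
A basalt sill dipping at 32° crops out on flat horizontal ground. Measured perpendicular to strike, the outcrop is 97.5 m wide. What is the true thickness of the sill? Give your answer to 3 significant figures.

True thickness t = w · sin(dip) = 97.5 × sin 32°
t = 97.5 × 0.5299 = 51.667 m

51.7 m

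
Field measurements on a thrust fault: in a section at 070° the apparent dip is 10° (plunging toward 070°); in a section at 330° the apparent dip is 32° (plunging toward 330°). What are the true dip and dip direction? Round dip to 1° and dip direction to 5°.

true dip 35°, dip direction 355°

Each apparent-dip line lies in the plane. As unit vectors (x east, y north, z up), v₁ plunges 10°→070° and v₂ plunges 32°→330°.
n = v₁ × v₂ = (-0.051, 0.564, 0.822) (taken with n_z > 0).
True dip = arccos(n_z / |n|) = arccos(0.8236) = 34.5°.
Dip direction = atan2(-0.051, 0.564) = 355° (azimuth of n's horizontal projection).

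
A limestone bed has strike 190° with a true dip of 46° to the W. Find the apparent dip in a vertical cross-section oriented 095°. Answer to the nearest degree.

The strike is 190° and the section trends 095°; the acute angle between them is β = 85°.
tan(apparent dip) = tan 46° · sin 85° = 1.0316
α = arctan(1.0316) = 45.89°

46°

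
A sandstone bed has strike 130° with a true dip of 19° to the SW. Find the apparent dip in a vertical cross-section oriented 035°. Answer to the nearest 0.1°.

18.9°

The strike is 130° and the section trends 035°; the acute angle between them is β = 85°.
tan α = tan 19° × sin 85° = 0.3443 × 0.9962 = 0.3430
apparent dip = arctan 0.3430 = 18.93°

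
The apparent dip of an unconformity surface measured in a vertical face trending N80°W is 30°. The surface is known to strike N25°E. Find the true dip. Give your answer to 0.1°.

30.9°

β = acute angle between strike N25°E and section N80°W = 75°.
tan δ = tan α / sin β = tan 30° / sin 75° = 0.5774 / 0.9659 = 0.5977
true dip = arctan 0.5977 = 30.87°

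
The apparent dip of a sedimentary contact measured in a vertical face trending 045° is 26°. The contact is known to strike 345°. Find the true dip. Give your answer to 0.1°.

29.4°

β = acute angle between strike 345° and section 045° = 60°.
tan(true dip) = tan 26° / sin 60° = 0.5632
true dip = arctan 0.5632 = 29.39°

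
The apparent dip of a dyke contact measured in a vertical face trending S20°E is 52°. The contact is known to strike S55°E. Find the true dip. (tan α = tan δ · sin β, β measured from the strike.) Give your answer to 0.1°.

The section is 35° from the strike.
tan δ = tan α / sin β = tan 52° / sin 35° = 1.2799 / 0.5736 = 2.2315
true dip = arctan 2.2315 = 65.86°

65.9°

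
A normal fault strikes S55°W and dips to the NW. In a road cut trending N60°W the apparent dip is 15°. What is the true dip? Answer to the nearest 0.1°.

The section is 65° from the strike.
tan δ = tan α / sin β = tan 15° / sin 65° = 0.2679 / 0.9063 = 0.2956
true dip = arctan 0.2956 = 16.47°

16.5°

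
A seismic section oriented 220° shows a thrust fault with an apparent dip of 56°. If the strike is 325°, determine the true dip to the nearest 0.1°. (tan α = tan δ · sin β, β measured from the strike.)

The section is 75° from the strike.
tan(true dip) = tan 56° / sin 75° = 1.5349
δ = arctan(1.5349) = 56.91°

56.9°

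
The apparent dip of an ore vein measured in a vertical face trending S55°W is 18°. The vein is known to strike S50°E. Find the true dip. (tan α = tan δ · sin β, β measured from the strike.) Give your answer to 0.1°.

18.6°

The section is 75° from the strike.
tan(true dip) = tan 18° / sin 75° = 0.3364
true dip = arctan 0.3364 = 18.59°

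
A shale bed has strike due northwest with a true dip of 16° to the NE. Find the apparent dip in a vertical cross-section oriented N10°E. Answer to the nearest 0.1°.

13.2°

The strike is due northwest and the section trends N10°E; the acute angle between them is β = 55°.
tan α = tan 16° × sin 55° = 0.2867 × 0.8192 = 0.2349
α = arctan(0.2349) = 13.22°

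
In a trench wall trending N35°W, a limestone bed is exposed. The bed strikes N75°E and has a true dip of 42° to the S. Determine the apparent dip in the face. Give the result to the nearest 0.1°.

40.2°

The strike is N75°E and the section trends N35°W; the acute angle between them is β = 70°.
tan(apparent dip) = tan 42° · sin 70° = 0.8461
apparent dip = arctan 0.8461 = 40.23°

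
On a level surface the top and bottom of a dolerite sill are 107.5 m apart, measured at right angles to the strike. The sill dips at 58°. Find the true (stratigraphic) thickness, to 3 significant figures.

91.2 m

True thickness t = w · sin(dip) = 107.5 × sin 58°
t = 107.5 × 0.8480 = 91.165 m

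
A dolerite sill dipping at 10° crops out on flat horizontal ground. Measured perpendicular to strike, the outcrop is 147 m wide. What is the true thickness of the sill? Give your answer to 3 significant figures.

True thickness t = w · sin(dip) = 147 × sin 10°
t = 147 × 0.1736 = 25.526 m

25.5 m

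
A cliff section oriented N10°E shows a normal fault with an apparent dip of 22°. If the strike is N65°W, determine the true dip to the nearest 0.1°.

The section is 75° from the strike.
tan(true dip) = tan 22° / sin 75° = 0.4183
δ = arctan(0.4183) = 22.70°

22.7°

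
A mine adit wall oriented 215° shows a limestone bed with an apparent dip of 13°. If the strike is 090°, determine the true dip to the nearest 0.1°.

15.7°

The section is 55° from the strike.
tan(true dip) = tan 13° / sin 55° = 0.2818
δ = arctan(0.2818) = 15.74°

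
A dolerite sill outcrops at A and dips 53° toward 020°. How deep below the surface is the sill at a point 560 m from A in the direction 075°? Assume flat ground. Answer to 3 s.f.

The hole lies 55° from the dip direction, so the down-dip offset is 560 × cos 55° = 321.20 m.
Depth = down-dip offset × tan(dip) = 321.20 × tan 53° = 321.20 × 1.3270
Depth = 426.25 m

426 m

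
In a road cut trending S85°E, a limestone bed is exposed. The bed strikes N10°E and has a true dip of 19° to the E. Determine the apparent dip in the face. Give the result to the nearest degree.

Angle between strike (N10°E) and section (S85°E): β = 85°.
tan(apparent dip) = tan 19° · sin 85° = 0.3430
apparent dip = arctan 0.3430 = 18.93°

19°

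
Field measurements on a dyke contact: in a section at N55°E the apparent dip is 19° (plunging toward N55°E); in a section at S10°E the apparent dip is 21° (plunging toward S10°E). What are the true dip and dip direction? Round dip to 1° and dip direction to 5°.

Represent each trace as a vector plunging at its apparent dip toward its trend (east-north-up frame): v₁ = (0.775, 0.542, -0.326), v₂ = (0.162, -0.919, -0.358).
Cross product v₁ × v₂ gives the pole to the plane: n ∝ (0.494, -0.225, 0.800).
True dip = arccos(n_z / |n|) = arccos(0.8277) = 34.1°.
The horizontal component of n points toward azimuth atan2(n_x, n_y) = 114°, the dip direction.

true dip 34°, dip direction 115°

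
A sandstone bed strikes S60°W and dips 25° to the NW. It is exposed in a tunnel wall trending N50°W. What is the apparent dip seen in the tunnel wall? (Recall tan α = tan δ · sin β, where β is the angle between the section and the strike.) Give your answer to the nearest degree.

Angle between strike (S60°W) and section (N50°W): β = 70°.
tan α = tan 25° × sin 70° = 0.4663 × 0.9397 = 0.4382
α = arctan(0.4382) = 23.66°

24°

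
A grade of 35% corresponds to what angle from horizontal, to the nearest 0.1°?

19.3°

tan θ = 35/100 = 0.3500
θ = arctan(0.3500) = 19.29°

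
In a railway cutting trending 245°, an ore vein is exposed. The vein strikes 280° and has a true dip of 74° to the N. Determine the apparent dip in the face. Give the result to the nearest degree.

The strike is 280° and the section trends 245°; the acute angle between them is β = 35°.
tan(apparent dip) = tan 74° · sin 35° = 2.0003
α = arctan(2.0003) = 63.44°

63°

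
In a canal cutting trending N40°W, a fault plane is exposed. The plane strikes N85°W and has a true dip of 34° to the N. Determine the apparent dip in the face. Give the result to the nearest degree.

25°

Angle between strike (N85°W) and section (N40°W): β = 45°.
tan α = tan 34° × sin 45° = 0.6745 × 0.7071 = 0.4769
apparent dip = arctan 0.4769 = 25.50°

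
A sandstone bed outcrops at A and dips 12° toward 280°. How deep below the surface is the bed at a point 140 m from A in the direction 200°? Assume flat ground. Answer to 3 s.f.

The hole lies 80° from the dip direction, so the down-dip offset is 140 × cos 80° = 24.31 m.
Depth = down-dip offset × tan(dip) = 24.31 × tan 12° = 24.31 × 0.2126
Depth = 5.17 m

5.17 m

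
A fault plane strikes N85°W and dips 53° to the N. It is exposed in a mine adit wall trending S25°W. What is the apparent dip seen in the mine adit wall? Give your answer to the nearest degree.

51°

The section lies 70° from the strike.
tan(apparent dip) = tan 53° · sin 70° = 1.2470
apparent dip = arctan 1.2470 = 51.27°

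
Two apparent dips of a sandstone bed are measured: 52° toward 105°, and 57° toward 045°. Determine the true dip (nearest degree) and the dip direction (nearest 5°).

The two traces are lines in the plane: v₁ = (sin 105°·cos 52°, cos 105°·cos 52°, −sin 52°), v₂ = (sin 45°·cos 57°, cos 45°·cos 57°, −sin 57°).
The plane normal is n = v₁ × v₂ ∝ (0.437, 0.195, 0.290).
True dip = arccos(n_z / |n|) = arccos(0.5186) = 58.8°.
Dip direction = atan2(0.437, 0.195) = 66° (azimuth of n's horizontal projection).

true dip 59°, dip direction 065°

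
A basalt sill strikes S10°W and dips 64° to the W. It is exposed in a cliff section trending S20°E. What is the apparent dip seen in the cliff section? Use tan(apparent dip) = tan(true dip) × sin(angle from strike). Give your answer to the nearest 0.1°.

Angle between strike (S10°W) and section (S20°E): β = 30°.
tan α = tan 64° × sin 30° = 2.0503 × 0.5000 = 1.0252
apparent dip = arctan 1.0252 = 45.71°

45.7°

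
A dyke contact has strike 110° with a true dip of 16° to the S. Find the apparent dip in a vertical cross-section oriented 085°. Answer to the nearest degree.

7°

Angle between strike (110°) and section (085°): β = 25°.
tan α = tan 16° × sin 25° = 0.2867 × 0.4226 = 0.1212
apparent dip = arctan 0.1212 = 6.91°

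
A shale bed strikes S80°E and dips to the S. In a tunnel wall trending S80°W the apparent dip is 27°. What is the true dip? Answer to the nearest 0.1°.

The section is 20° from the strike.
tan(true dip) = tan 27° / sin 20° = 1.4898
δ = arctan(1.4898) = 56.13°

56.1°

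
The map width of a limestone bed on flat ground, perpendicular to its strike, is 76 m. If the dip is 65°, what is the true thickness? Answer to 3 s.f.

68.9 m

True thickness t = w · sin(dip) = 76 × sin 65°
t = 76 × 0.9063 = 68.879 m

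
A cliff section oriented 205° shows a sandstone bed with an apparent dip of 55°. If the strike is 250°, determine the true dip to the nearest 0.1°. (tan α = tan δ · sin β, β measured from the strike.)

β = acute angle between strike 250° and section 205° = 45°.
tan δ = tan α / sin β = tan 55° / sin 45° = 1.4281 / 0.7071 = 2.0197
true dip = arctan 2.0197 = 63.66°

63.7°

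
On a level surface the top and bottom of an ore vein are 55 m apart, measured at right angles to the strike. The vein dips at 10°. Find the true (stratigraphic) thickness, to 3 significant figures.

9.55 m

True thickness t = w · sin(dip) = 55 × sin 10°
t = 55 × 0.1736 = 9.551 m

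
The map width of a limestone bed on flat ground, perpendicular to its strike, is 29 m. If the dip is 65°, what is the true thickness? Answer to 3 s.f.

True thickness t = w · sin(dip) = 29 × sin 65°
t = 29 × 0.9063 = 26.283 m

26.3 m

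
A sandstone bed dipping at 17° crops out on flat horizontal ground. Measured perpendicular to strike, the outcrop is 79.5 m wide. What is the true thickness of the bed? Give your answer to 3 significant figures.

23.2 m

True thickness t = w · sin(dip) = 79.5 × sin 17°
t = 79.5 × 0.2924 = 23.244 m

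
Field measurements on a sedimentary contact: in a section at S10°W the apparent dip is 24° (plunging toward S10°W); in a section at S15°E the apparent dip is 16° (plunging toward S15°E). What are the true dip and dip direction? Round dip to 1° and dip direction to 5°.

true dip 28°, dip direction 220°

Each apparent-dip line lies in the plane. As unit vectors (x east, y north, z up), v₁ plunges 24°→S10°W and v₂ plunges 16°→S15°E.
Cross product v₁ × v₂ gives the pole to the plane: n ∝ (-0.130, -0.145, 0.371).
Dip δ = arctan(|n_h|/n_z) = arctan(0.194/0.371) = 27.7°.
Dip direction = azimuth of (n_x, n_y) = atan2(-0.130, -0.145) = 222°.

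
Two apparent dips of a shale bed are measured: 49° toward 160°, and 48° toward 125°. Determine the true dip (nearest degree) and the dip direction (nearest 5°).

true dip 50°, dip direction 145°

Each apparent-dip line lies in the plane. As unit vectors (x east, y north, z up), v₁ plunges 49°→160° and v₂ plunges 48°→125°.
Cross product v₁ × v₂ gives the pole to the plane: n ∝ (0.168, -0.247, 0.252).
True dip = arccos(n_z / |n|) = arccos(0.6442) = 49.9°.
Dip direction = atan2(0.168, -0.247) = 146° (azimuth of n's horizontal projection).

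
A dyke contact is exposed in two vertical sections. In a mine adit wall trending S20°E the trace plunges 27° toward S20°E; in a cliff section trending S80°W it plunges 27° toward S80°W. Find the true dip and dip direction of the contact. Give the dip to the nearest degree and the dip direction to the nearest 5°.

Represent each trace as a vector plunging at its apparent dip toward its trend (east-north-up frame): v₁ = (0.305, -0.837, -0.454), v₂ = (-0.877, -0.155, -0.454).
The plane normal is n = v₁ × v₂ ∝ (-0.310, -0.537, 0.782).
tan δ = √(n_x²+n_y²)/n_z = 0.620/0.782, so δ = 38.4°.
Dip direction = azimuth of (n_x, n_y) = atan2(-0.310, -0.537) = 210°.

true dip 38°, dip direction 210°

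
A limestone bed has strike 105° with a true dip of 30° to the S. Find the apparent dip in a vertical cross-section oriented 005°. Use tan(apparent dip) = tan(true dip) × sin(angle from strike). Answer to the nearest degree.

30°

The strike is 105° and the section trends 005°; the acute angle between them is β = 80°.
tan(apparent dip) = tan 30° · sin 80° = 0.5686
apparent dip = arctan 0.5686 = 29.62°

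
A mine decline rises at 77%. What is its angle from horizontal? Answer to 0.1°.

tan θ = 77/100 = 0.7700
θ = arctan(0.7700) = 37.60°

37.6°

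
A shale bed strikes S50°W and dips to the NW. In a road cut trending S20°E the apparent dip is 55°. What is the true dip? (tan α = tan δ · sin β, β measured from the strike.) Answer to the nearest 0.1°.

56.7°

The section is 70° from the strike.
tan δ = tan α / sin β = tan 55° / sin 70° = 1.4281 / 0.9397 = 1.5198
true dip = arctan 1.5198 = 56.66°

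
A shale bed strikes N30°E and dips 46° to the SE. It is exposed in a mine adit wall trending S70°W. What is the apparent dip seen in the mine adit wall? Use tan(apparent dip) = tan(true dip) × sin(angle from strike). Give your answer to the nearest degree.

Angle between strike (N30°E) and section (S70°W): β = 40°.
tan α = tan 46° × sin 40° = 1.0355 × 0.6428 = 0.6656
apparent dip = arctan 0.6656 = 33.65°

34°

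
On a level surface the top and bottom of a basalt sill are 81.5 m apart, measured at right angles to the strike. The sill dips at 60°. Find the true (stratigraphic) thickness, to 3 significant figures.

True thickness t = w · sin(dip) = 81.5 × sin 60°
t = 81.5 × 0.8660 = 70.581 m

70.6 m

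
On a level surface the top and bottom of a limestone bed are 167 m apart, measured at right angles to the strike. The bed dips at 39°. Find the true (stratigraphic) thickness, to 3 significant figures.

True thickness t = w · sin(dip) = 167 × sin 39°
t = 167 × 0.6293 = 105.097 m

105 m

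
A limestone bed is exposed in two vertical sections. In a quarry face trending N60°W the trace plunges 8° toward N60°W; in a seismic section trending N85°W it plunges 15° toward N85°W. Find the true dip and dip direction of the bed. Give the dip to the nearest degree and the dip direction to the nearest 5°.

true dip 20°, dip direction 235°

The two traces are lines in the plane: v₁ = (sin 300°·cos 8°, cos 300°·cos 8°, −sin 8°), v₂ = (sin 275°·cos 15°, cos 275°·cos 15°, −sin 15°).
The plane normal is n = v₁ × v₂ ∝ (-0.116, -0.088, 0.404).
True dip = arccos(n_z / |n|) = arccos(0.9406) = 19.9°.
The horizontal component of n points toward azimuth atan2(n_x, n_y) = 233°, the dip direction.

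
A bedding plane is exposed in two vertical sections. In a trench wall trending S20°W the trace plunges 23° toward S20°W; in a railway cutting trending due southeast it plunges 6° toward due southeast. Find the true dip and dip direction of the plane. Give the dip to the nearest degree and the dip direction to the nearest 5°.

Each apparent-dip line lies in the plane. As unit vectors (x east, y north, z up), v₁ plunges 23°→S20°W and v₂ plunges 6°→due southeast.
Cross product v₁ × v₂ gives the pole to the plane: n ∝ (-0.184, -0.308, 0.830).
Dip δ = arctan(|n_h|/n_z) = arctan(0.359/0.830) = 23.4°.
Dip direction = atan2(-0.184, -0.308) = 211° (azimuth of n's horizontal projection).

true dip 23°, dip direction 210°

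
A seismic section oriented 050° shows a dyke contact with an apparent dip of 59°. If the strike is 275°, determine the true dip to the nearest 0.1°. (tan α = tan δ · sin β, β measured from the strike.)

β = acute angle between strike 275° and section 050° = 45°.
tan δ = tan α / sin β = tan 59° / sin 45° = 1.6643 / 0.7071 = 2.3536
δ = arctan(2.3536) = 66.98°

67.0°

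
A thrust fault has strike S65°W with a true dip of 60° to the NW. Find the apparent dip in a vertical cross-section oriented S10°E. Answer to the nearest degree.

59°

Angle between strike (S65°W) and section (S10°E): β = 75°.
tan(apparent dip) = tan 60° · sin 75° = 1.6730
α = arctan(1.6730) = 59.13°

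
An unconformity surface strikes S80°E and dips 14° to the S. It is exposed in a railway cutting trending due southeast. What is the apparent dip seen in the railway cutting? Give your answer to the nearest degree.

8°

The strike is S80°E and the section trends due southeast; the acute angle between them is β = 35°.
tan(apparent dip) = tan 14° · sin 35° = 0.1430
apparent dip = arctan 0.1430 = 8.14°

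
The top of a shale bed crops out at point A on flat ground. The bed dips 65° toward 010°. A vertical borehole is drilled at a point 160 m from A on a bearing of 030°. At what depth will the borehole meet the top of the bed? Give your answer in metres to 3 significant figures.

The hole lies 20° from the dip direction, so the down-dip offset is 160 × cos 20° = 150.35 m.
Depth = down-dip offset × tan(dip) = 150.35 × tan 65° = 150.35 × 2.1445
Depth = 322.43 m

322 m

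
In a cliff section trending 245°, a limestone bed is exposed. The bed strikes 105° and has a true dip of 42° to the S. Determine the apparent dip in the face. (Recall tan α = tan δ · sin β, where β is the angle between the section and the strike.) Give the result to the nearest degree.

30°

The section lies 40° from the strike.
tan α = tan 42° × sin 40° = 0.9004 × 0.6428 = 0.5788
α = arctan(0.5788) = 30.06°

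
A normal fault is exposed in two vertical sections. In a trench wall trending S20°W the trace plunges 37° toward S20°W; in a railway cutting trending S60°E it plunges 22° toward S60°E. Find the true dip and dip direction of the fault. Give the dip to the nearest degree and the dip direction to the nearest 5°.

Represent each trace as a vector plunging at its apparent dip toward its trend (east-north-up frame): v₁ = (-0.273, -0.750, -0.602), v₂ = (0.803, -0.464, -0.375).
n = v₁ × v₂ = (0.002, -0.586, 0.729) (taken with n_z > 0).
tan δ = √(n_x²+n_y²)/n_z = 0.586/0.729, so δ = 38.8°.
Dip direction = azimuth of (n_x, n_y) = atan2(0.002, -0.586) = 180°.

true dip 39°, dip direction 180°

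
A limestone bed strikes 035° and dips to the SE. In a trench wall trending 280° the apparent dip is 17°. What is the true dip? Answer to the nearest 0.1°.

The section is 65° from the strike.
tan δ = tan α / sin β = tan 17° / sin 65° = 0.3057 / 0.9063 = 0.3373
δ = arctan(0.3373) = 18.64°

18.6°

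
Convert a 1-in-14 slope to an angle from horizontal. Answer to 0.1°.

4.1°

tan θ = 1/14 = 0.0714
θ = arctan(0.0714) = 4.09°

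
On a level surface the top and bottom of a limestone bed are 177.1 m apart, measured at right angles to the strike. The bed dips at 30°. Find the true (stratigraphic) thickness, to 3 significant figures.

88.5 m

True thickness t = w · sin(dip) = 177.1 × sin 30°
t = 177.1 × 0.5000 = 88.550 m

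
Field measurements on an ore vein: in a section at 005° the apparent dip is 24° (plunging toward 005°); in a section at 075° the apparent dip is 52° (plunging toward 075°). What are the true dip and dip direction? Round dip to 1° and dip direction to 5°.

Represent each trace as a vector plunging at its apparent dip toward its trend (east-north-up frame): v₁ = (0.080, 0.910, -0.407), v₂ = (0.595, 0.159, -0.788).
Cross product v₁ × v₂ gives the pole to the plane: n ∝ (0.652, 0.179, 0.529).
True dip = arccos(n_z / |n|) = arccos(0.6157) = 52.0°.
The horizontal component of n points toward azimuth atan2(n_x, n_y) = 75°, the dip direction.

true dip 52°, dip direction 075°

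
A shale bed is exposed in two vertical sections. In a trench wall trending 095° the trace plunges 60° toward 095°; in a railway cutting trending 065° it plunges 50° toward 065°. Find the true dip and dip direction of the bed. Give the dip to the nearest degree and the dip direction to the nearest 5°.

true dip 61°, dip direction 115°

The two traces are lines in the plane: v₁ = (sin 95°·cos 60°, cos 95°·cos 60°, −sin 60°), v₂ = (sin 65°·cos 50°, cos 65°·cos 50°, −sin 50°).
Cross product v₁ × v₂ gives the pole to the plane: n ∝ (0.269, -0.123, 0.161).
tan δ = √(n_x²+n_y²)/n_z = 0.295/0.161, so δ = 61.5°.
The horizontal component of n points toward azimuth atan2(n_x, n_y) = 115°, the dip direction.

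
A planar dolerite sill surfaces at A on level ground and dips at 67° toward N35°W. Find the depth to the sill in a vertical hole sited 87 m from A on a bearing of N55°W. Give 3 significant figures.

193 m

The hole lies 20° from the dip direction, so the down-dip offset is 87 × cos 20° = 81.75 m.
Depth = down-dip offset × tan(dip) = 81.75 × tan 67° = 81.75 × 2.3559
Depth = 192.60 m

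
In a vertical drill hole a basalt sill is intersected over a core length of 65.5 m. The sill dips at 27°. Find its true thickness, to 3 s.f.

58.4 m

True thickness t = h · cos(dip) = 65.5 × cos 27°
t = 65.5 × 0.8910 = 58.361 m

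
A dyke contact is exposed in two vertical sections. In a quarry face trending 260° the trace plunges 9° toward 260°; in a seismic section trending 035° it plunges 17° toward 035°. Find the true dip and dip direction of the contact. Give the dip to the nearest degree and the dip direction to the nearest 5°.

true dip 31°, dip direction 335°

Represent each trace as a vector plunging at its apparent dip toward its trend (east-north-up frame): v₁ = (-0.973, -0.172, -0.156), v₂ = (0.549, 0.783, -0.292).
n = v₁ × v₂ = (-0.173, 0.370, 0.668) (taken with n_z > 0).
True dip = arccos(n_z / |n|) = arccos(0.8531) = 31.5°.
Dip direction = atan2(-0.173, 0.370) = 335° (azimuth of n's horizontal projection).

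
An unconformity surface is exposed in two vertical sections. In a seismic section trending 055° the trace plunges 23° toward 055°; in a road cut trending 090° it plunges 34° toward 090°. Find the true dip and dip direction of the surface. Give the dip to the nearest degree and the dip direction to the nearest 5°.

true dip 35°, dip direction 110°

The two traces are lines in the plane: v₁ = (sin 55°·cos 23°, cos 55°·cos 23°, −sin 23°), v₂ = (sin 90°·cos 34°, cos 90°·cos 34°, −sin 34°).
n = v₁ × v₂ = (0.295, -0.098, 0.438) (taken with n_z > 0).
True dip = arccos(n_z / |n|) = arccos(0.8152) = 35.4°.
Dip direction = atan2(0.295, -0.098) = 108° (azimuth of n's horizontal projection).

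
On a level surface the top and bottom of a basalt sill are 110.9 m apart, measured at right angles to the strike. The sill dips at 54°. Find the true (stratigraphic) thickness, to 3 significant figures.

89.7 m

True thickness t = w · sin(dip) = 110.9 × sin 54°
t = 110.9 × 0.8090 = 89.720 m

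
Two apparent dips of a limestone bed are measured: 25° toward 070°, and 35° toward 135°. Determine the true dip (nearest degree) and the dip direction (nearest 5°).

The two traces are lines in the plane: v₁ = (sin 70°·cos 25°, cos 70°·cos 25°, −sin 25°), v₂ = (sin 135°·cos 35°, cos 135°·cos 35°, −sin 35°).
n = v₁ × v₂ = (0.423, -0.244, 0.673) (taken with n_z > 0).
tan δ = √(n_x²+n_y²)/n_z = 0.488/0.673, so δ = 35.9°.
The horizontal component of n points toward azimuth atan2(n_x, n_y) = 120°, the dip direction.

true dip 36°, dip direction 120°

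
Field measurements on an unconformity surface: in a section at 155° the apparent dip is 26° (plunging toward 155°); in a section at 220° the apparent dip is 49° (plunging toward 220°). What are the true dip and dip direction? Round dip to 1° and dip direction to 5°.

The two traces are lines in the plane: v₁ = (sin 155°·cos 26°, cos 155°·cos 26°, −sin 26°), v₂ = (sin 220°·cos 49°, cos 220°·cos 49°, −sin 49°).
The plane normal is n = v₁ × v₂ ∝ (-0.394, -0.472, 0.534).
tan δ = √(n_x²+n_y²)/n_z = 0.615/0.534, so δ = 49.0°.
The horizontal component of n points toward azimuth atan2(n_x, n_y) = 220°, the dip direction.

true dip 49°, dip direction 220°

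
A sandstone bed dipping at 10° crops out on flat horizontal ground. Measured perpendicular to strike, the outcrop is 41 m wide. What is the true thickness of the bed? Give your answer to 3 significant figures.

True thickness t = w · sin(dip) = 41 × sin 10°
t = 41 × 0.1736 = 7.120 m

7.12 m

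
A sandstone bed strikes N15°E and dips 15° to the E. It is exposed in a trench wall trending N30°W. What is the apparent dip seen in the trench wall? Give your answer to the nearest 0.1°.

10.7°

Angle between strike (N15°E) and section (N30°W): β = 45°.
tan α = tan 15° × sin 45° = 0.2679 × 0.7071 = 0.1895
apparent dip = arctan 0.1895 = 10.73°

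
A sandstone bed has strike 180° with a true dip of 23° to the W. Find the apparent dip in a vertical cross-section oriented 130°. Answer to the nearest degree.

Angle between strike (180°) and section (130°): β = 50°.
tan α = tan 23° × sin 50° = 0.4245 × 0.7660 = 0.3252
α = arctan(0.3252) = 18.01°

18°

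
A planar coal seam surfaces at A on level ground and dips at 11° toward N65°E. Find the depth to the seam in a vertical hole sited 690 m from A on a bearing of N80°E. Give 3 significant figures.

130 m

The hole lies 15° from the dip direction, so the down-dip offset is 690 × cos 15° = 666.49 m.
Depth = down-dip offset × tan(dip) = 666.49 × tan 11° = 666.49 × 0.1944
Depth = 129.55 m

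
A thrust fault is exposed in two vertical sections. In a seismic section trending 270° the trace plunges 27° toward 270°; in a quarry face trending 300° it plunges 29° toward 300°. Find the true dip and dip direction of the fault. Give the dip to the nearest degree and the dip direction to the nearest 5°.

true dip 29°, dip direction 295°

Represent each trace as a vector plunging at its apparent dip toward its trend (east-north-up frame): v₁ = (-0.891, -0.000, -0.454), v₂ = (-0.757, 0.437, -0.485).
The plane normal is n = v₁ × v₂ ∝ (-0.199, 0.088, 0.390).
True dip = arccos(n_z / |n|) = arccos(0.8735) = 29.1°.
Dip direction = atan2(-0.199, 0.088) = 294° (azimuth of n's horizontal projection).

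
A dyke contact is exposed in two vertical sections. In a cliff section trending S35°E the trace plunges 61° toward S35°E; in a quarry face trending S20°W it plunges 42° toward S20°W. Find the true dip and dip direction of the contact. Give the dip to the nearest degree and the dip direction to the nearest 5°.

true dip 61°, dip direction 140°

The two traces are lines in the plane: v₁ = (sin 145°·cos 61°, cos 145°·cos 61°, −sin 61°), v₂ = (sin 200°·cos 42°, cos 200°·cos 42°, −sin 42°).
n = v₁ × v₂ = (0.345, -0.408, 0.295) (taken with n_z > 0).
True dip = arccos(n_z / |n|) = arccos(0.4833) = 61.1°.
The horizontal component of n points toward azimuth atan2(n_x, n_y) = 140°, the dip direction.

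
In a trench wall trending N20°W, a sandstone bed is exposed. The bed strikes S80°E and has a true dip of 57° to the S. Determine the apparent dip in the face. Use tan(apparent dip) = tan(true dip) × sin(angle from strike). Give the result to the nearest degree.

The section lies 60° from the strike.
tan(apparent dip) = tan 57° · sin 60° = 1.3336
α = arctan(1.3336) = 53.13°

53°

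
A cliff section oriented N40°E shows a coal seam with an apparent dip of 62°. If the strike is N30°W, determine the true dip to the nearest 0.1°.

63.5°

The section is 70° from the strike.
tan δ = tan α / sin β = tan 62° / sin 70° = 1.8807 / 0.9397 = 2.0014
true dip = arctan 2.0014 = 63.45°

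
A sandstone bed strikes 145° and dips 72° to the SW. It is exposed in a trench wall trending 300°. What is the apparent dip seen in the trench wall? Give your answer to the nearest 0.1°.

52.4°

The section lies 25° from the strike.
tan α = tan 72° × sin 25° = 3.0777 × 0.4226 = 1.3007
apparent dip = arctan 1.3007 = 52.45°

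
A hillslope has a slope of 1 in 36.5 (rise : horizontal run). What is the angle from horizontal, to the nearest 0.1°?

tan θ = 1/36.5 = 0.0274
θ = arctan(0.0274) = 1.57°

1.6°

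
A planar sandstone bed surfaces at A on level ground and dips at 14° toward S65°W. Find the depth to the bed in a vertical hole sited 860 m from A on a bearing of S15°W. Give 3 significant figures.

The hole lies 50° from the dip direction, so the down-dip offset is 860 × cos 50° = 552.80 m.
Depth = down-dip offset × tan(dip) = 552.80 × tan 14° = 552.80 × 0.2493
Depth = 137.83 m

138 m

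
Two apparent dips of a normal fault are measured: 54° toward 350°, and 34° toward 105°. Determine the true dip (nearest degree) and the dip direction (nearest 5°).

true dip 63°, dip direction 035°

Represent each trace as a vector plunging at its apparent dip toward its trend (east-north-up frame): v₁ = (-0.102, 0.579, -0.809), v₂ = (0.801, -0.215, -0.559).
Cross product v₁ × v₂ gives the pole to the plane: n ∝ (0.497, 0.705, 0.442).
True dip = arccos(n_z / |n|) = arccos(0.4557) = 62.9°.
Dip direction = azimuth of (n_x, n_y) = atan2(0.497, 0.705) = 35°.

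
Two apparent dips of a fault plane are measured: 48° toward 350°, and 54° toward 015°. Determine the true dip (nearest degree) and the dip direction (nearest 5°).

Each apparent-dip line lies in the plane. As unit vectors (x east, y north, z up), v₁ plunges 48°→350° and v₂ plunges 54°→015°.
Cross product v₁ × v₂ gives the pole to the plane: n ∝ (0.111, 0.207, 0.166).
tan δ = √(n_x²+n_y²)/n_z = 0.235/0.166, so δ = 54.7°.
Dip direction = atan2(0.111, 0.207) = 28° (azimuth of n's horizontal projection).

true dip 55°, dip direction 030°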